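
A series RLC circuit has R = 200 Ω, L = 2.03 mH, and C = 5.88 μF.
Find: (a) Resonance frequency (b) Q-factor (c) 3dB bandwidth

Step 1 — Resonance: ω₀ = 1/√(LC) = 1/√(0.00203·5.88e-06) = 9153 rad/s.
Step 2 — f₀ = ω₀/(2π) = 1457 Hz.
Step 3 — Series Q: Q = ω₀L/R = 9153·0.00203/200 = 0.0929.
Step 4 — Bandwidth: Δω = ω₀/Q = 9.852e+04 rad/s; BW = Δω/(2π) = 1.568e+04 Hz.

(a) f₀ = 1457 Hz  (b) Q = 0.0929  (c) BW = 1.568e+04 Hz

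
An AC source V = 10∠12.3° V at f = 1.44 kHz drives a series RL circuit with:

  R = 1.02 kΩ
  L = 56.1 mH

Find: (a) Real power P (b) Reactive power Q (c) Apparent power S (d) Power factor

Step 1 — Angular frequency: ω = 2π·f = 2π·1440 = 9048 rad/s.
Step 2 — Component impedances:
  R: Z = R = 1020 Ω
  L: Z = jωL = j·9048·0.0561 = 0 + j507.6 Ω
Step 3 — Series combination: Z_total = R + L = 1020 + j507.6 Ω = 1139∠26.5° Ω.
Step 4 — Source phasor: V = 10∠12.3° V = 9.77 + j2.13 V.
Step 5 — Current: I = V / Z = 0.008511 - j0.002147 A = 0.008777∠-14.2° A.
Step 6 — Complex power: S = V·I* = 0.07858 + j0.0391 VA.
Step 7 — Real power: P = Re(S) = 0.07858 W.
Step 8 — Reactive power: Q = Im(S) = 0.0391 VAR.
Step 9 — Apparent power: |S| = 0.08777 VA.
Step 10 — Power factor: PF = P/|S| = 0.8953 (lagging).

(a) P = 0.07858 W  (b) Q = 0.0391 VAR  (c) S = 0.08777 VA  (d) PF = 0.8953 (lagging)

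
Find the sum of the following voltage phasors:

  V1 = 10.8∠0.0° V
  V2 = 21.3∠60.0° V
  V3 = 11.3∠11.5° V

Step 1 — Convert each phasor to rectangular form:
  V1 = 10.8·(cos(0.0°) + j·sin(0.0°)) = 10.8 V
  V2 = 21.3·(cos(60.0°) + j·sin(60.0°)) = 10.65 + j18.45 V
  V3 = 11.3·(cos(11.5°) + j·sin(11.5°)) = 11.07 + j2.253 V
Step 2 — Sum components: V_total = 32.52 + j20.7 V.
Step 3 — Convert to polar: |V_total| = 38.55 V, ∠V_total = 32.5°.

V_total = 38.55∠32.5° V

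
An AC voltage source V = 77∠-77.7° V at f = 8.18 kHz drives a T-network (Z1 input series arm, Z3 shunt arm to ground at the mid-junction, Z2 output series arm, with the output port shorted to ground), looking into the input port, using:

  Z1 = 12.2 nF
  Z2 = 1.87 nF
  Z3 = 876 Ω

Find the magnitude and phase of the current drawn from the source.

Step 1 — Angular frequency: ω = 2π·f = 2π·8180 = 5.14e+04 rad/s.
Step 2 — Component impedances:
  Z1: Z = 1/(jωC) = -j/(ω·C) = 0 - j1595 Ω
  Z2: Z = 1/(jωC) = -j/(ω·C) = 0 - j1.04e+04 Ω
  Z3: Z = R = 876 Ω
Step 3 — With the output port shorted to ground, the output series arm Z2 runs from the junction to ground; the shunt arm Z3 also runs from the junction to ground. They appear in parallel: Z3 || Z2 = 869.8 - j73.23 Ω.
Step 4 — Series with input arm Z1: Z_in = Z1 + (Z3 || Z2) = 869.8 - j1668 Ω = 1881∠-62.5° Ω.
Step 5 — Source phasor: V = 77∠-77.7° V = 16.4 - j75.23 V.
Step 6 — Ohm's law: I = V / Z_total = (16.4 - j75.23) / (869.8 - j1668) = 0.03949 - j0.01076 A.
Step 7 — Convert to polar: |I| = 0.04093 A, ∠I = -15.2°.

I = 0.04093∠-15.2° A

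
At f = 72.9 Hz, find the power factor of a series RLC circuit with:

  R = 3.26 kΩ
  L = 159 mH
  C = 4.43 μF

Step 1 — Angular frequency: ω = 2π·f = 2π·72.9 = 458 rad/s.
Step 2 — Component impedances:
  R: Z = R = 3260 Ω
  L: Z = jωL = j·458·0.159 = 0 + j72.83 Ω
  C: Z = 1/(jωC) = -j/(ω·C) = 0 - j492.8 Ω
Step 3 — Series combination: Z_total = R + L + C = 3260 - j420 Ω = 3287∠-7.3° Ω.
Step 4 — Power factor: PF = cos(φ) = Re(Z)/|Z| = 3260/3287 = 0.9918.
Step 5 — Type: Im(Z) = -420 ⇒ leading (phase φ = -7.3°).

PF = 0.9918 (leading, φ = -7.3°)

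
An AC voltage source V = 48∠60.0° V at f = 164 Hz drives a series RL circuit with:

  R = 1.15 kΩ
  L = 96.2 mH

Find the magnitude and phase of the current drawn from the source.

Step 1 — Angular frequency: ω = 2π·f = 2π·164 = 1030 rad/s.
Step 2 — Component impedances:
  R: Z = R = 1150 Ω
  L: Z = jωL = j·1030·0.0962 = 0 + j99.13 Ω
Step 3 — Series combination: Z_total = R + L = 1150 + j99.13 Ω = 1154∠4.9° Ω.
Step 4 — Source phasor: V = 48∠60.0° V = 24 + j41.57 V.
Step 5 — Ohm's law: I = V / Z_total = (24 + j41.57) / (1150 + j99.13) = 0.02381 + j0.03409 A.
Step 6 — Convert to polar: |I| = 0.04158 A, ∠I = 55.1°.

I = 0.04158∠55.1° A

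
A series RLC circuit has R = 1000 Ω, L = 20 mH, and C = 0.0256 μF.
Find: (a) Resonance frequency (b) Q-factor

Step 1 — Resonance condition Im(Z)=0 gives ω₀ = 1/√(LC).
Step 2 — ω₀ = 1/√(0.02·2.56e-08) = 4.419e+04 rad/s.
Step 3 — f₀ = ω₀/(2π) = 7034 Hz.
Step 4 — Series Q: Q = ω₀L/R = 4.419e+04·0.02/1000 = 0.8839.

(a) f₀ = 7034 Hz  (b) Q = 0.8839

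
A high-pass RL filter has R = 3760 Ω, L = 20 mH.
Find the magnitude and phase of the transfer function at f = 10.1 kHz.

Step 1 — Angular frequency: ω = 2π·1.01e+04 = 6.346e+04 rad/s.
Step 2 — Transfer function: H(jω) = jωL/(R + jωL).
Step 3 — Numerator jωL = j·1269; denominator R + jωL = 3760 + j1269.
Step 4 — H = 0.1023 + j0.303.
Step 5 — Magnitude: |H| = 0.3198 (-9.9 dB); phase: φ = 71.3°.

|H| = 0.3198 (-9.9 dB), φ = 71.3°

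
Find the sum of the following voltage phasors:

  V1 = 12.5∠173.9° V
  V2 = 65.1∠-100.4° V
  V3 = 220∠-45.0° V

Step 1 — Convert each phasor to rectangular form:
  V1 = 12.5·(cos(173.9°) + j·sin(173.9°)) = -12.43 + j1.328 V
  V2 = 65.1·(cos(-100.4°) + j·sin(-100.4°)) = -11.75 - j64.03 V
  V3 = 220·(cos(-45.0°) + j·sin(-45.0°)) = 155.6 - j155.6 V
Step 2 — Sum components: V_total = 131.4 - j218.3 V.
Step 3 — Convert to polar: |V_total| = 254.8 V, ∠V_total = -59.0°.

V_total = 254.8∠-59.0° V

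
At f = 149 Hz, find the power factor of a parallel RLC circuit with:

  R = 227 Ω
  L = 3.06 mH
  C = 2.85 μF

Step 1 — Angular frequency: ω = 2π·f = 2π·149 = 936.2 rad/s.
Step 2 — Component impedances:
  R: Z = R = 227 Ω
  L: Z = jωL = j·936.2·0.00306 = 0 + j2.865 Ω
  C: Z = 1/(jωC) = -j/(ω·C) = 0 - j374.8 Ω
Step 3 — Parallel combination: 1/Z_total = 1/R + 1/L + 1/C; Z_total = 0.03671 + j2.886 Ω = 2.887∠89.3° Ω.
Step 4 — Power factor: PF = cos(φ) = Re(Z)/|Z| = 0.03671/2.887 = 0.01272.
Step 5 — Type: Im(Z) = 2.886 ⇒ lagging (phase φ = 89.3°).

PF = 0.01272 (lagging, φ = 89.3°)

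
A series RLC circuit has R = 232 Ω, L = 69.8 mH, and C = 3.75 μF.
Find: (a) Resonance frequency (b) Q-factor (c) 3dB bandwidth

Step 1 — Resonance: ω₀ = 1/√(LC) = 1/√(0.0698·3.75e-06) = 1955 rad/s.
Step 2 — f₀ = ω₀/(2π) = 311.1 Hz.
Step 3 — Series Q: Q = ω₀L/R = 1955·0.0698/232 = 0.5881.
Step 4 — Bandwidth: Δω = ω₀/Q = 3324 rad/s; BW = Δω/(2π) = 529 Hz.

(a) f₀ = 311.1 Hz  (b) Q = 0.5881  (c) BW = 529 Hz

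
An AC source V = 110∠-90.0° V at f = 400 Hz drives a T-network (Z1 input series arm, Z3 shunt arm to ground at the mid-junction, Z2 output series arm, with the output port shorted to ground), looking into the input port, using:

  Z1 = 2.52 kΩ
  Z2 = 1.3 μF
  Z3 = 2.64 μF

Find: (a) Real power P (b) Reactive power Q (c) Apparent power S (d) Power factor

Step 1 — Angular frequency: ω = 2π·f = 2π·400 = 2513 rad/s.
Step 2 — Component impedances:
  Z1: Z = R = 2520 Ω
  Z2: Z = 1/(jωC) = -j/(ω·C) = 0 - j306.1 Ω
  Z3: Z = 1/(jωC) = -j/(ω·C) = 0 - j150.7 Ω
Step 3 — With the output port shorted to ground, the output series arm Z2 runs from the junction to ground; the shunt arm Z3 also runs from the junction to ground. They appear in parallel: Z3 || Z2 = 0 - j101 Ω.
Step 4 — Series with input arm Z1: Z_in = Z1 + (Z3 || Z2) = 2520 - j101 Ω = 2522∠-2.3° Ω.
Step 5 — Source phasor: V = 110∠-90.0° V = 0 - j110 V.
Step 6 — Current: I = V / Z = 0.001746 - j0.04358 A = 0.04362∠-87.7° A.
Step 7 — Complex power: S = V·I* = 4.794 - j0.1921 VA.
Step 8 — Real power: P = Re(S) = 4.794 W.
Step 9 — Reactive power: Q = Im(S) = -0.1921 VAR.
Step 10 — Apparent power: |S| = 4.798 VA.
Step 11 — Power factor: PF = P/|S| = 0.9992 (leading).

(a) P = 4.794 W  (b) Q = -0.1921 VAR  (c) S = 4.798 VA  (d) PF = 0.9992 (leading)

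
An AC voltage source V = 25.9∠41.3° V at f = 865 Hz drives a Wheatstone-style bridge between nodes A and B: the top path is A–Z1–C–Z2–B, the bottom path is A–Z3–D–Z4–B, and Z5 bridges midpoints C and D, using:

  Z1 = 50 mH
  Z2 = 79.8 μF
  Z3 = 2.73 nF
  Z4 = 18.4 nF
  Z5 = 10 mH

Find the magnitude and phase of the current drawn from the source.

Step 1 — Angular frequency: ω = 2π·f = 2π·865 = 5435 rad/s.
Step 2 — Component impedances:
  Z1: Z = jωL = j·5435·0.05 = 0 + j271.7 Ω
  Z2: Z = 1/(jωC) = -j/(ω·C) = 0 - j2.306 Ω
  Z3: Z = 1/(jωC) = -j/(ω·C) = 0 - j6.74e+04 Ω
  Z4: Z = 1/(jωC) = -j/(ω·C) = 0 - j1e+04 Ω
  Z5: Z = jωL = j·5435·0.01 = 0 + j54.35 Ω
Step 3 — Bridge requires nodal analysis (the Z5 bridge couples midpoints C and D, so the two paths cannot be reduced to a simple series/parallel combination). Setting node B to ground and injecting 1 A at node A, the 3-node admittance system at A, C, D solves to V_A = Z_AB = 0 + j270.5 Ω = 270.5∠90.0° Ω.
Step 4 — Source phasor: V = 25.9∠41.3° V = 19.46 + j17.09 V.
Step 5 — Ohm's law: I = V / Z_total = (19.46 + j17.09) / (0 + j270.5) = 0.06318 - j0.07192 A.
Step 6 — Convert to polar: |I| = 0.09573 A, ∠I = -48.7°.

I = 0.09573∠-48.7° A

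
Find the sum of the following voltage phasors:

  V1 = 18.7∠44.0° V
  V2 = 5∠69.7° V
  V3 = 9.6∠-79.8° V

Step 1 — Convert each phasor to rectangular form:
  V1 = 18.7·(cos(44.0°) + j·sin(44.0°)) = 13.45 + j12.99 V
  V2 = 5·(cos(69.7°) + j·sin(69.7°)) = 1.735 + j4.689 V
  V3 = 9.6·(cos(-79.8°) + j·sin(-79.8°)) = 1.7 - j9.448 V
Step 2 — Sum components: V_total = 16.89 + j8.231 V.
Step 3 — Convert to polar: |V_total| = 18.79 V, ∠V_total = 26.0°.

V_total = 18.79∠26.0° V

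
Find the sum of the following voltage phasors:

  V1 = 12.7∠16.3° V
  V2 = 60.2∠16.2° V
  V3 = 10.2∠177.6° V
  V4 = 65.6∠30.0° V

Step 1 — Convert each phasor to rectangular form:
  V1 = 12.7·(cos(16.3°) + j·sin(16.3°)) = 12.19 + j3.564 V
  V2 = 60.2·(cos(16.2°) + j·sin(16.2°)) = 57.81 + j16.8 V
  V3 = 10.2·(cos(177.6°) + j·sin(177.6°)) = -10.19 + j0.4271 V
  V4 = 65.6·(cos(30.0°) + j·sin(30.0°)) = 56.81 + j32.8 V
Step 2 — Sum components: V_total = 116.6 + j53.59 V.
Step 3 — Convert to polar: |V_total| = 128.3 V, ∠V_total = 24.7°.

V_total = 128.3∠24.7° V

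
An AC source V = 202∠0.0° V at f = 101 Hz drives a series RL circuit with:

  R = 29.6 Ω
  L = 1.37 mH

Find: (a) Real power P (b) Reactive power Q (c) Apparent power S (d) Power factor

Step 1 — Angular frequency: ω = 2π·f = 2π·101 = 634.6 rad/s.
Step 2 — Component impedances:
  R: Z = R = 29.6 Ω
  L: Z = jωL = j·634.6·0.00137 = 0 + j0.8694 Ω
Step 3 — Series combination: Z_total = R + L = 29.6 + j0.8694 Ω = 29.61∠1.7° Ω.
Step 4 — Source phasor: V = 202∠0.0° V = 202 V.
Step 5 — Current: I = V / Z = 6.818 - j0.2003 A = 6.821∠-1.7° A.
Step 6 — Complex power: S = V·I* = 1377 + j40.45 VA.
Step 7 — Real power: P = Re(S) = 1377 W.
Step 8 — Reactive power: Q = Im(S) = 40.45 VAR.
Step 9 — Apparent power: |S| = 1378 VA.
Step 10 — Power factor: PF = P/|S| = 0.9996 (lagging).

(a) P = 1377 W  (b) Q = 40.45 VAR  (c) S = 1378 VA  (d) PF = 0.9996 (lagging)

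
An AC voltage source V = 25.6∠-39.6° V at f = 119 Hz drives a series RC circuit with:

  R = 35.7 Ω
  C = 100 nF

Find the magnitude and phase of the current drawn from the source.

Step 1 — Angular frequency: ω = 2π·f = 2π·119 = 747.7 rad/s.
Step 2 — Component impedances:
  R: Z = R = 35.7 Ω
  C: Z = 1/(jωC) = -j/(ω·C) = 0 - j1.337e+04 Ω
Step 3 — Series combination: Z_total = R + C = 35.7 - j1.337e+04 Ω = 1.337e+04∠-89.8° Ω.
Step 4 — Source phasor: V = 25.6∠-39.6° V = 19.73 - j16.32 V.
Step 5 — Ohm's law: I = V / Z_total = (19.73 - j16.32) / (35.7 - j1.337e+04) = 0.001224 + j0.001472 A.
Step 6 — Convert to polar: |I| = 0.001914 A, ∠I = 50.2°.

I = 0.001914∠50.2° A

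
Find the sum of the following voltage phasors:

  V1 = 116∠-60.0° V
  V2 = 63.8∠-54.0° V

Step 1 — Convert each phasor to rectangular form:
  V1 = 116·(cos(-60.0°) + j·sin(-60.0°)) = 58 - j100.5 V
  V2 = 63.8·(cos(-54.0°) + j·sin(-54.0°)) = 37.5 - j51.62 V
Step 2 — Sum components: V_total = 95.5 - j152.1 V.
Step 3 — Convert to polar: |V_total| = 179.6 V, ∠V_total = -57.9°.

V_total = 179.6∠-57.9° V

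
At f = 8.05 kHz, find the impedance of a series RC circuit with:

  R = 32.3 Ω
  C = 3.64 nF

Step 1 — Angular frequency: ω = 2π·f = 2π·8050 = 5.058e+04 rad/s.
Step 2 — Component impedances:
  R: Z = R = 32.3 Ω
  C: Z = 1/(jωC) = -j/(ω·C) = 0 - j5432 Ω
Step 3 — Series combination: Z_total = R + C = 32.3 - j5432 Ω = 5432∠-89.7° Ω.

Z = 32.3 - j5432 Ω = 5432∠-89.7° Ω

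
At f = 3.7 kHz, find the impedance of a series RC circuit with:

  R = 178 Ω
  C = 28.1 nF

Step 1 — Angular frequency: ω = 2π·f = 2π·3700 = 2.325e+04 rad/s.
Step 2 — Component impedances:
  R: Z = R = 178 Ω
  C: Z = 1/(jωC) = -j/(ω·C) = 0 - j1531 Ω
Step 3 — Series combination: Z_total = R + C = 178 - j1531 Ω = 1541∠-83.4° Ω.

Z = 178 - j1531 Ω = 1541∠-83.4° Ω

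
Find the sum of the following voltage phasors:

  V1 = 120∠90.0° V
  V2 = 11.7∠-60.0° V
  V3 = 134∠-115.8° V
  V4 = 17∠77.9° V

Step 1 — Convert each phasor to rectangular form:
  V1 = 120·(cos(90.0°) + j·sin(90.0°)) = 0 + j120 V
  V2 = 11.7·(cos(-60.0°) + j·sin(-60.0°)) = 5.85 - j10.13 V
  V3 = 134·(cos(-115.8°) + j·sin(-115.8°)) = -58.32 - j120.6 V
  V4 = 17·(cos(77.9°) + j·sin(77.9°)) = 3.564 + j16.62 V
Step 2 — Sum components: V_total = -48.91 + j5.847 V.
Step 3 — Convert to polar: |V_total| = 49.26 V, ∠V_total = 173.2°.

V_total = 49.26∠173.2° V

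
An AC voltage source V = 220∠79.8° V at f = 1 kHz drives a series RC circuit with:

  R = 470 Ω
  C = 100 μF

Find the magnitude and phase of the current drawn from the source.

Step 1 — Angular frequency: ω = 2π·f = 2π·1000 = 6283 rad/s.
Step 2 — Component impedances:
  R: Z = R = 470 Ω
  C: Z = 1/(jωC) = -j/(ω·C) = 0 - j1.592 Ω
Step 3 — Series combination: Z_total = R + C = 470 - j1.592 Ω = 470∠-0.2° Ω.
Step 4 — Source phasor: V = 220∠79.8° V = 38.96 + j216.5 V.
Step 5 — Ohm's law: I = V / Z_total = (38.96 + j216.5) / (470 - j1.592) = 0.08133 + j0.461 A.
Step 6 — Convert to polar: |I| = 0.4681 A, ∠I = 80.0°.

I = 0.4681∠80.0° A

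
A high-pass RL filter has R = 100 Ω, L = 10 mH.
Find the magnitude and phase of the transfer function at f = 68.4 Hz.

Step 1 — Angular frequency: ω = 2π·68.4 = 429.8 rad/s.
Step 2 — Transfer function: H(jω) = jωL/(R + jωL).
Step 3 — Numerator jωL = j·4.298; denominator R + jωL = 100 + j4.298.
Step 4 — H = 0.001844 + j0.0429.
Step 5 — Magnitude: |H| = 0.04294 (-27.3 dB); phase: φ = 87.5°.

|H| = 0.04294 (-27.3 dB), φ = 87.5°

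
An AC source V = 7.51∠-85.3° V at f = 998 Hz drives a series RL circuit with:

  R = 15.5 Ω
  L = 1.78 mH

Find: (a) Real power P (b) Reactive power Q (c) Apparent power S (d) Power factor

Step 1 — Angular frequency: ω = 2π·f = 2π·998 = 6271 rad/s.
Step 2 — Component impedances:
  R: Z = R = 15.5 Ω
  L: Z = jωL = j·6271·0.00178 = 0 + j11.16 Ω
Step 3 — Series combination: Z_total = R + L = 15.5 + j11.16 Ω = 19.1∠35.8° Ω.
Step 4 — Source phasor: V = 7.51∠-85.3° V = 0.6154 - j7.485 V.
Step 5 — Current: I = V / Z = -0.2028 - j0.3368 A = 0.3932∠-121.1° A.
Step 6 — Complex power: S = V·I* = 2.396 + j1.726 VA.
Step 7 — Real power: P = Re(S) = 2.396 W.
Step 8 — Reactive power: Q = Im(S) = 1.726 VAR.
Step 9 — Apparent power: |S| = 2.953 VA.
Step 10 — Power factor: PF = P/|S| = 0.8115 (lagging).

(a) P = 2.396 W  (b) Q = 1.726 VAR  (c) S = 2.953 VA  (d) PF = 0.8115 (lagging)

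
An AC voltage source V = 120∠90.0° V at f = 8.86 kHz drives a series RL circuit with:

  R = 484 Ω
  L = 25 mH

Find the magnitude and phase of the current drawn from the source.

Step 1 — Angular frequency: ω = 2π·f = 2π·8860 = 5.567e+04 rad/s.
Step 2 — Component impedances:
  R: Z = R = 484 Ω
  L: Z = jωL = j·5.567e+04·0.025 = 0 + j1392 Ω
Step 3 — Series combination: Z_total = R + L = 484 + j1392 Ω = 1473∠70.8° Ω.
Step 4 — Source phasor: V = 120∠90.0° V = 0 + j120 V.
Step 5 — Ohm's law: I = V / Z_total = (0 + j120) / (484 + j1392) = 0.07692 + j0.02675 A.
Step 6 — Convert to polar: |I| = 0.08144 A, ∠I = 19.2°.

I = 0.08144∠19.2° A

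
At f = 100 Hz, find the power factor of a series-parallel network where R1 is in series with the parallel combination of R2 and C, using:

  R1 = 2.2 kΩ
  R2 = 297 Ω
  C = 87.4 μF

Step 1 — Angular frequency: ω = 2π·f = 2π·100 = 628.3 rad/s.
Step 2 — Component impedances:
  R1: Z = R = 2200 Ω
  R2: Z = R = 297 Ω
  C: Z = 1/(jωC) = -j/(ω·C) = 0 - j18.21 Ω
Step 3 — Parallel branch: R2 || C = 1/(1/R2 + 1/C) = 1.112 - j18.14 Ω.
Step 4 — Series with R1: Z_total = R1 + (R2 || C) = 2201 - j18.14 Ω = 2201∠-0.5° Ω.
Step 5 — Power factor: PF = cos(φ) = Re(Z)/|Z| = 2201/2201 = 1.
Step 6 — Type: Im(Z) = -18.14 ⇒ leading (phase φ = -0.5°).

PF = 1 (leading, φ = -0.5°)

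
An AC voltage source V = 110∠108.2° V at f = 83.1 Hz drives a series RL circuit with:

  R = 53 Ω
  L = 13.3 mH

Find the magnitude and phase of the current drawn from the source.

Step 1 — Angular frequency: ω = 2π·f = 2π·83.1 = 522.1 rad/s.
Step 2 — Component impedances:
  R: Z = R = 53 Ω
  L: Z = jωL = j·522.1·0.0133 = 0 + j6.944 Ω
Step 3 — Series combination: Z_total = R + L = 53 + j6.944 Ω = 53.45∠7.5° Ω.
Step 4 — Source phasor: V = 110∠108.2° V = -34.36 + j104.5 V.
Step 5 — Ohm's law: I = V / Z_total = (-34.36 + j104.5) / (53 + j6.944) = -0.3833 + j2.022 A.
Step 6 — Convert to polar: |I| = 2.058 A, ∠I = 100.7°.

I = 2.058∠100.7° A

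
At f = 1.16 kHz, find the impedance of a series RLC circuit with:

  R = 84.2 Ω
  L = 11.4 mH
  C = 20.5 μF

Step 1 — Angular frequency: ω = 2π·f = 2π·1160 = 7288 rad/s.
Step 2 — Component impedances:
  R: Z = R = 84.2 Ω
  L: Z = jωL = j·7288·0.0114 = 0 + j83.09 Ω
  C: Z = 1/(jωC) = -j/(ω·C) = 0 - j6.693 Ω
Step 3 — Series combination: Z_total = R + L + C = 84.2 + j76.4 Ω = 113.7∠42.2° Ω.

Z = 84.2 + j76.4 Ω = 113.7∠42.2° Ω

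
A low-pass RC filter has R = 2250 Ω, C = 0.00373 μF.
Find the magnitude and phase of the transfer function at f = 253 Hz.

Step 1 — Angular frequency: ω = 2π·253 = 1590 rad/s.
Step 2 — Transfer function: H(jω) = 1/(1 + jωRC).
Step 3 — Denominator: 1 + jωRC = 1 + j·1590·2250·3.73e-09 = 1 + j0.01334.
Step 4 — H = 0.9998 - j0.01334.
Step 5 — Magnitude: |H| = 0.9999 (-0.0 dB); phase: φ = -0.8°.

|H| = 0.9999 (-0.0 dB), φ = -0.8°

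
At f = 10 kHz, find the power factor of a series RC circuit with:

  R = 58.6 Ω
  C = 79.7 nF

Step 1 — Angular frequency: ω = 2π·f = 2π·1e+04 = 6.283e+04 rad/s.
Step 2 — Component impedances:
  R: Z = R = 58.6 Ω
  C: Z = 1/(jωC) = -j/(ω·C) = 0 - j199.7 Ω
Step 3 — Series combination: Z_total = R + C = 58.6 - j199.7 Ω = 208.1∠-73.6° Ω.
Step 4 — Power factor: PF = cos(φ) = Re(Z)/|Z| = 58.6/208.1 = 0.2816.
Step 5 — Type: Im(Z) = -199.7 ⇒ leading (phase φ = -73.6°).

PF = 0.2816 (leading, φ = -73.6°)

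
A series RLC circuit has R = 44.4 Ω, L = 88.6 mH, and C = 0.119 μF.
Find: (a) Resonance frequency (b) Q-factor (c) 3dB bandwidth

Step 1 — Resonance condition Im(Z)=0 gives ω₀ = 1/√(LC).
Step 2 — ω₀ = 1/√(0.0886·1.19e-07) = 9739 rad/s.
Step 3 — f₀ = ω₀/(2π) = 1550 Hz.
Step 4 — Series Q: Q = ω₀L/R = 9739·0.0886/44.4 = 19.43.
Step 5 — 3dB bandwidth: Δω = ω₀/Q = 501.1 rad/s; BW = Δω/(2π) = 79.76 Hz.

(a) f₀ = 1550 Hz  (b) Q = 19.43  (c) BW = 79.76 Hz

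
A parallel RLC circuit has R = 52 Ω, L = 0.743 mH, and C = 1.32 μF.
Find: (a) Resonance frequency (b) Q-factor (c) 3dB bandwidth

Step 1 — Resonance: ω₀ = 1/√(LC) = 1/√(0.000743·1.32e-06) = 3.193e+04 rad/s.
Step 2 — f₀ = ω₀/(2π) = 5082 Hz.
Step 3 — Parallel Q: Q = R/(ω₀L) = 52/(3.193e+04·0.000743) = 2.192.
Step 4 — Bandwidth: Δω = ω₀/Q = 1.457e+04 rad/s; BW = Δω/(2π) = 2319 Hz.

(a) f₀ = 5082 Hz  (b) Q = 2.192  (c) BW = 2319 Hz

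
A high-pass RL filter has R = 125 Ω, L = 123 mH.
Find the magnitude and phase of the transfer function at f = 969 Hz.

Step 1 — Angular frequency: ω = 2π·969 = 6088 rad/s.
Step 2 — Transfer function: H(jω) = jωL/(R + jωL).
Step 3 — Numerator jωL = j·748.9; denominator R + jωL = 125 + j748.9.
Step 4 — H = 0.9729 + j0.1624.
Step 5 — Magnitude: |H| = 0.9864 (-0.1 dB); phase: φ = 9.5°.

|H| = 0.9864 (-0.1 dB), φ = 9.5°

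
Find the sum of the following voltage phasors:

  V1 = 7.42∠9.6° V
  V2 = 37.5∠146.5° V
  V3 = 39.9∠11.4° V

Step 1 — Convert each phasor to rectangular form:
  V1 = 7.42·(cos(9.6°) + j·sin(9.6°)) = 7.316 + j1.237 V
  V2 = 37.5·(cos(146.5°) + j·sin(146.5°)) = -31.27 + j20.7 V
  V3 = 39.9·(cos(11.4°) + j·sin(11.4°)) = 39.11 + j7.887 V
Step 2 — Sum components: V_total = 15.16 + j29.82 V.
Step 3 — Convert to polar: |V_total| = 33.45 V, ∠V_total = 63.1°.

V_total = 33.45∠63.1° V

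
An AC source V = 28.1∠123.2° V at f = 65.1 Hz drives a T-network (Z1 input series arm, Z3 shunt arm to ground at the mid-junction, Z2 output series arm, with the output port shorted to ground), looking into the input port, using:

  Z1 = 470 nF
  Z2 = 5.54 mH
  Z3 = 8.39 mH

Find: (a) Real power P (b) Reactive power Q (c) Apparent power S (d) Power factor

Step 1 — Angular frequency: ω = 2π·f = 2π·65.1 = 409 rad/s.
Step 2 — Component impedances:
  Z1: Z = 1/(jωC) = -j/(ω·C) = 0 - j5202 Ω
  Z2: Z = jωL = j·409·0.00554 = 0 + j2.266 Ω
  Z3: Z = jωL = j·409·0.00839 = 0 + j3.432 Ω
Step 3 — With the output port shorted to ground, the output series arm Z2 runs from the junction to ground; the shunt arm Z3 also runs from the junction to ground. They appear in parallel: Z3 || Z2 = 0 + j1.365 Ω.
Step 4 — Series with input arm Z1: Z_in = Z1 + (Z3 || Z2) = 0 - j5200 Ω = 5200∠-90.0° Ω.
Step 5 — Source phasor: V = 28.1∠123.2° V = -15.39 + j23.51 V.
Step 6 — Current: I = V / Z = -0.004521 - j0.002959 A = 0.005404∠-146.8° A.
Step 7 — Complex power: S = V·I* = 0 - j0.1518 VA.
Step 8 — Real power: P = Re(S) = 0 W.
Step 9 — Reactive power: Q = Im(S) = -0.1518 VAR.
Step 10 — Apparent power: |S| = 0.1518 VA.
Step 11 — Power factor: PF = P/|S| = 0 (leading).

(a) P = 0 W  (b) Q = -0.1518 VAR  (c) S = 0.1518 VA  (d) PF = 0 (leading)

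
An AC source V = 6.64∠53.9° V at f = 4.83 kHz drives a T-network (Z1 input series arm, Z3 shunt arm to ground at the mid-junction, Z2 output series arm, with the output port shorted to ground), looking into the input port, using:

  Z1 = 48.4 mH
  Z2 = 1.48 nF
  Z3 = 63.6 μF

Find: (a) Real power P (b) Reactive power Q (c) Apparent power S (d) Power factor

Step 1 — Angular frequency: ω = 2π·f = 2π·4830 = 3.035e+04 rad/s.
Step 2 — Component impedances:
  Z1: Z = jωL = j·3.035e+04·0.0484 = 0 + j1469 Ω
  Z2: Z = 1/(jωC) = -j/(ω·C) = 0 - j2.226e+04 Ω
  Z3: Z = 1/(jωC) = -j/(ω·C) = 0 - j0.5181 Ω
Step 3 — With the output port shorted to ground, the output series arm Z2 runs from the junction to ground; the shunt arm Z3 also runs from the junction to ground. They appear in parallel: Z3 || Z2 = 0 - j0.5181 Ω.
Step 4 — Series with input arm Z1: Z_in = Z1 + (Z3 || Z2) = 0 + j1468 Ω = 1468∠90.0° Ω.
Step 5 — Source phasor: V = 6.64∠53.9° V = 3.912 + j5.365 V.
Step 6 — Current: I = V / Z = 0.003654 - j0.002664 A = 0.004522∠-36.1° A.
Step 7 — Complex power: S = V·I* = 0 + j0.03003 VA.
Step 8 — Real power: P = Re(S) = 0 W.
Step 9 — Reactive power: Q = Im(S) = 0.03003 VAR.
Step 10 — Apparent power: |S| = 0.03003 VA.
Step 11 — Power factor: PF = P/|S| = 0 (lagging).

(a) P = 0 W  (b) Q = 0.03003 VAR  (c) S = 0.03003 VA  (d) PF = 0 (lagging)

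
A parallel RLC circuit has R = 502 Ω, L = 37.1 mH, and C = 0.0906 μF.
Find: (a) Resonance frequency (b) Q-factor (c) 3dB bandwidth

Step 1 — Resonance: ω₀ = 1/√(LC) = 1/√(0.0371·9.06e-08) = 1.725e+04 rad/s.
Step 2 — f₀ = ω₀/(2π) = 2745 Hz.
Step 3 — Parallel Q: Q = R/(ω₀L) = 502/(1.725e+04·0.0371) = 0.7845.
Step 4 — Bandwidth: Δω = ω₀/Q = 2.199e+04 rad/s; BW = Δω/(2π) = 3499 Hz.

(a) f₀ = 2745 Hz  (b) Q = 0.7845  (c) BW = 3499 Hz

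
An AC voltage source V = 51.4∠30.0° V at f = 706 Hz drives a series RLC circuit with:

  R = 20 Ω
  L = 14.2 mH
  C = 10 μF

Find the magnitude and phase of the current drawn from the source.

Step 1 — Angular frequency: ω = 2π·f = 2π·706 = 4436 rad/s.
Step 2 — Component impedances:
  R: Z = R = 20 Ω
  L: Z = jωL = j·4436·0.0142 = 0 + j62.99 Ω
  C: Z = 1/(jωC) = -j/(ω·C) = 0 - j22.54 Ω
Step 3 — Series combination: Z_total = R + L + C = 20 + j40.45 Ω = 45.12∠63.7° Ω.
Step 4 — Source phasor: V = 51.4∠30.0° V = 44.51 + j25.7 V.
Step 5 — Ohm's law: I = V / Z_total = (44.51 + j25.7) / (20 + j40.45) = 0.9478 - j0.6319 A.
Step 6 — Convert to polar: |I| = 1.139 A, ∠I = -33.7°.

I = 1.139∠-33.7° A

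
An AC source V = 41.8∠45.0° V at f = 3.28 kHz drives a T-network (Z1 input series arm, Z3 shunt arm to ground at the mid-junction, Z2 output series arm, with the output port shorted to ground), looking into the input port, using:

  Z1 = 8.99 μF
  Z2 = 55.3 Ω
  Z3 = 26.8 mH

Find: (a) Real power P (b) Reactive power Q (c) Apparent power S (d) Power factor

Step 1 — Angular frequency: ω = 2π·f = 2π·3280 = 2.061e+04 rad/s.
Step 2 — Component impedances:
  Z1: Z = 1/(jωC) = -j/(ω·C) = 0 - j5.397 Ω
  Z2: Z = R = 55.3 Ω
  Z3: Z = jωL = j·2.061e+04·0.0268 = 0 + j552.3 Ω
Step 3 — With the output port shorted to ground, the output series arm Z2 runs from the junction to ground; the shunt arm Z3 also runs from the junction to ground. They appear in parallel: Z3 || Z2 = 54.75 + j5.482 Ω.
Step 4 — Series with input arm Z1: Z_in = Z1 + (Z3 || Z2) = 54.75 + j0.08446 Ω = 54.75∠0.1° Ω.
Step 5 — Source phasor: V = 41.8∠45.0° V = 29.56 + j29.56 V.
Step 6 — Current: I = V / Z = 0.5407 + j0.539 A = 0.7635∠44.9° A.
Step 7 — Complex power: S = V·I* = 31.91 + j0.04923 VA.
Step 8 — Real power: P = Re(S) = 31.91 W.
Step 9 — Reactive power: Q = Im(S) = 0.04923 VAR.
Step 10 — Apparent power: |S| = 31.91 VA.
Step 11 — Power factor: PF = P/|S| = 1 (lagging).

(a) P = 31.91 W  (b) Q = 0.04923 VAR  (c) S = 31.91 VA  (d) PF = 1 (lagging)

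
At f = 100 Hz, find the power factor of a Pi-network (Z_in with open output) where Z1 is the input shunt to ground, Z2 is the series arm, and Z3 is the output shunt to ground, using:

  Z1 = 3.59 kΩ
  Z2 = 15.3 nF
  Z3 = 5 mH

Step 1 — Angular frequency: ω = 2π·f = 2π·100 = 628.3 rad/s.
Step 2 — Component impedances:
  Z1: Z = R = 3590 Ω
  Z2: Z = 1/(jωC) = -j/(ω·C) = 0 - j1.04e+05 Ω
  Z3: Z = jωL = j·628.3·0.005 = 0 + j3.142 Ω
Step 3 — With open output, the series arm Z2 and the output shunt Z3 appear in series to ground: Z2 + Z3 = 0 - j1.04e+05 Ω.
Step 4 — Parallel with input shunt Z1: Z_in = Z1 || (Z2 + Z3) = 3586 - j123.8 Ω = 3588∠-2.0° Ω.
Step 5 — Power factor: PF = cos(φ) = Re(Z)/|Z| = 3586/3588 = 0.9994.
Step 6 — Type: Im(Z) = -123.8 ⇒ leading (phase φ = -2.0°).

PF = 0.9994 (leading, φ = -2.0°)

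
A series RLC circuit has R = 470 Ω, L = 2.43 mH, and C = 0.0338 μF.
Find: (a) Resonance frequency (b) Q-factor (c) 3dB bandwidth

Step 1 — Resonance: ω₀ = 1/√(LC) = 1/√(0.00243·3.38e-08) = 1.103e+05 rad/s.
Step 2 — f₀ = ω₀/(2π) = 1.756e+04 Hz.
Step 3 — Series Q: Q = ω₀L/R = 1.103e+05·0.00243/470 = 0.5705.
Step 4 — Bandwidth: Δω = ω₀/Q = 1.934e+05 rad/s; BW = Δω/(2π) = 3.078e+04 Hz.

(a) f₀ = 1.756e+04 Hz  (b) Q = 0.5705  (c) BW = 3.078e+04 Hz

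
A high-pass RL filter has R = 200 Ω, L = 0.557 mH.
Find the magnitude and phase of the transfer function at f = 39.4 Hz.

Step 1 — Angular frequency: ω = 2π·39.4 = 247.6 rad/s.
Step 2 — Transfer function: H(jω) = jωL/(R + jωL).
Step 3 — Numerator jωL = j·0.1379; denominator R + jωL = 200 + j0.1379.
Step 4 — H = 4.753e-07 + j0.0006894.
Step 5 — Magnitude: |H| = 0.0006894 (-63.2 dB); phase: φ = 90.0°.

|H| = 0.0006894 (-63.2 dB), φ = 90.0°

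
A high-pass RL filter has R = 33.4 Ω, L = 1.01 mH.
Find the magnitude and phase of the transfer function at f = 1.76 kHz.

Step 1 — Angular frequency: ω = 2π·1760 = 1.106e+04 rad/s.
Step 2 — Transfer function: H(jω) = jωL/(R + jωL).
Step 3 — Numerator jωL = j·11.17; denominator R + jωL = 33.4 + j11.17.
Step 4 — H = 0.1006 + j0.3008.
Step 5 — Magnitude: |H| = 0.3171 (-10.0 dB); phase: φ = 71.5°.

|H| = 0.3171 (-10.0 dB), φ = 71.5°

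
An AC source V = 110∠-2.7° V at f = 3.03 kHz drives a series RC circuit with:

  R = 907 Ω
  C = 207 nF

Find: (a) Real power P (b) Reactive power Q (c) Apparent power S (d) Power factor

Step 1 — Angular frequency: ω = 2π·f = 2π·3030 = 1.904e+04 rad/s.
Step 2 — Component impedances:
  R: Z = R = 907 Ω
  C: Z = 1/(jωC) = -j/(ω·C) = 0 - j253.8 Ω
Step 3 — Series combination: Z_total = R + C = 907 - j253.8 Ω = 941.8∠-15.6° Ω.
Step 4 — Source phasor: V = 110∠-2.7° V = 109.9 - j5.182 V.
Step 5 — Current: I = V / Z = 0.1138 + j0.02613 A = 0.1168∠12.9° A.
Step 6 — Complex power: S = V·I* = 12.37 - j3.461 VA.
Step 7 — Real power: P = Re(S) = 12.37 W.
Step 8 — Reactive power: Q = Im(S) = -3.461 VAR.
Step 9 — Apparent power: |S| = 12.85 VA.
Step 10 — Power factor: PF = P/|S| = 0.963 (leading).

(a) P = 12.37 W  (b) Q = -3.461 VAR  (c) S = 12.85 VA  (d) PF = 0.963 (leading)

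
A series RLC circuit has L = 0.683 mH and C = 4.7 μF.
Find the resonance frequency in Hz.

Step 1 — Resonance condition Im(Z)=0 gives ω₀ = 1/√(LC).
Step 2 — ω₀ = 1/√(0.000683·4.7e-06) = 1.765e+04 rad/s.
Step 3 — f₀ = ω₀/(2π) = 2809 Hz.

f₀ = 2809 Hz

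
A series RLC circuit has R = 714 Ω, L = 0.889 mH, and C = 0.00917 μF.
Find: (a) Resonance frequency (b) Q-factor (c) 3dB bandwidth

Step 1 — Resonance condition Im(Z)=0 gives ω₀ = 1/√(LC).
Step 2 — ω₀ = 1/√(0.000889·9.17e-09) = 3.502e+05 rad/s.
Step 3 — f₀ = ω₀/(2π) = 5.574e+04 Hz.
Step 4 — Series Q: Q = ω₀L/R = 3.502e+05·0.000889/714 = 0.4361.
Step 5 — 3dB bandwidth: Δω = ω₀/Q = 8.031e+05 rad/s; BW = Δω/(2π) = 1.278e+05 Hz.

(a) f₀ = 5.574e+04 Hz  (b) Q = 0.4361  (c) BW = 1.278e+05 Hz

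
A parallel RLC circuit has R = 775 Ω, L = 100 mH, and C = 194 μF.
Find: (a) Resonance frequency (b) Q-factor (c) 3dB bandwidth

Step 1 — Resonance: ω₀ = 1/√(LC) = 1/√(0.1·0.000194) = 227 rad/s.
Step 2 — f₀ = ω₀/(2π) = 36.13 Hz.
Step 3 — Parallel Q: Q = R/(ω₀L) = 775/(227·0.1) = 34.14.
Step 4 — Bandwidth: Δω = ω₀/Q = 6.651 rad/s; BW = Δω/(2π) = 1.059 Hz.

(a) f₀ = 36.13 Hz  (b) Q = 34.14  (c) BW = 1.059 Hz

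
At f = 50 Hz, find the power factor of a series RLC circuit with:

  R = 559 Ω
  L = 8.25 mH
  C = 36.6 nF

Step 1 — Angular frequency: ω = 2π·f = 2π·50 = 314.2 rad/s.
Step 2 — Component impedances:
  R: Z = R = 559 Ω
  L: Z = jωL = j·314.2·0.00825 = 0 + j2.592 Ω
  C: Z = 1/(jωC) = -j/(ω·C) = 0 - j8.697e+04 Ω
Step 3 — Series combination: Z_total = R + L + C = 559 - j8.697e+04 Ω = 8.697e+04∠-89.6° Ω.
Step 4 — Power factor: PF = cos(φ) = Re(Z)/|Z| = 559/8.697e+04 = 0.006428.
Step 5 — Type: Im(Z) = -8.697e+04 ⇒ leading (phase φ = -89.6°).

PF = 0.006428 (leading, φ = -89.6°)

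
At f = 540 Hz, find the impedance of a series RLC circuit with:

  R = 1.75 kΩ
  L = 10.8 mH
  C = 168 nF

Step 1 — Angular frequency: ω = 2π·f = 2π·540 = 3393 rad/s.
Step 2 — Component impedances:
  R: Z = R = 1750 Ω
  L: Z = jωL = j·3393·0.0108 = 0 + j36.64 Ω
  C: Z = 1/(jωC) = -j/(ω·C) = 0 - j1754 Ω
Step 3 — Series combination: Z_total = R + L + C = 1750 - j1718 Ω = 2452∠-44.5° Ω.

Z = 1750 - j1718 Ω = 2452∠-44.5° Ω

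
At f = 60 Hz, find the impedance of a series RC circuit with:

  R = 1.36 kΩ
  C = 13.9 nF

Step 1 — Angular frequency: ω = 2π·f = 2π·60 = 377 rad/s.
Step 2 — Component impedances:
  R: Z = R = 1360 Ω
  C: Z = 1/(jωC) = -j/(ω·C) = 0 - j1.908e+05 Ω
Step 3 — Series combination: Z_total = R + C = 1360 - j1.908e+05 Ω = 1.908e+05∠-89.6° Ω.

Z = 1360 - j1.908e+05 Ω = 1.908e+05∠-89.6° Ω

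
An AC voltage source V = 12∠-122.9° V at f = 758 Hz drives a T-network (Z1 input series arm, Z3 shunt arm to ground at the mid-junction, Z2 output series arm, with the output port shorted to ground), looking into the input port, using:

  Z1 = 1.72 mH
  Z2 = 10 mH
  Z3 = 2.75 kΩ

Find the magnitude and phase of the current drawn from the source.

Step 1 — Angular frequency: ω = 2π·f = 2π·758 = 4763 rad/s.
Step 2 — Component impedances:
  Z1: Z = jωL = j·4763·0.00172 = 0 + j8.192 Ω
  Z2: Z = jωL = j·4763·0.01 = 0 + j47.63 Ω
  Z3: Z = R = 2750 Ω
Step 3 — With the output port shorted to ground, the output series arm Z2 runs from the junction to ground; the shunt arm Z3 also runs from the junction to ground. They appear in parallel: Z3 || Z2 = 0.8246 + j47.61 Ω.
Step 4 — Series with input arm Z1: Z_in = Z1 + (Z3 || Z2) = 0.8246 + j55.8 Ω = 55.81∠89.2° Ω.
Step 5 — Source phasor: V = 12∠-122.9° V = -6.518 - j10.08 V.
Step 6 — Ohm's law: I = V / Z_total = (-6.518 - j10.08) / (0.8246 + j55.8) = -0.1822 + j0.1141 A.
Step 7 — Convert to polar: |I| = 0.215 A, ∠I = 147.9°.

I = 0.215∠147.9° A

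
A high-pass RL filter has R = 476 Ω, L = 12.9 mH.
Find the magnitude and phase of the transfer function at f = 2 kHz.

Step 1 — Angular frequency: ω = 2π·2000 = 1.257e+04 rad/s.
Step 2 — Transfer function: H(jω) = jωL/(R + jωL).
Step 3 — Numerator jωL = j·162.1; denominator R + jωL = 476 + j162.1.
Step 4 — H = 0.1039 + j0.3052.
Step 5 — Magnitude: |H| = 0.3224 (-9.8 dB); phase: φ = 71.2°.

|H| = 0.3224 (-9.8 dB), φ = 71.2°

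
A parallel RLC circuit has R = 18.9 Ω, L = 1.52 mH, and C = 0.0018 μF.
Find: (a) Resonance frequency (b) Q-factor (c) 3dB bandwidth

Step 1 — Resonance: ω₀ = 1/√(LC) = 1/√(0.00152·1.8e-09) = 6.046e+05 rad/s.
Step 2 — f₀ = ω₀/(2π) = 9.622e+04 Hz.
Step 3 — Parallel Q: Q = R/(ω₀L) = 18.9/(6.046e+05·0.00152) = 0.02057.
Step 4 — Bandwidth: Δω = ω₀/Q = 2.939e+07 rad/s; BW = Δω/(2π) = 4.678e+06 Hz.

(a) f₀ = 9.622e+04 Hz  (b) Q = 0.02057  (c) BW = 4.678e+06 Hz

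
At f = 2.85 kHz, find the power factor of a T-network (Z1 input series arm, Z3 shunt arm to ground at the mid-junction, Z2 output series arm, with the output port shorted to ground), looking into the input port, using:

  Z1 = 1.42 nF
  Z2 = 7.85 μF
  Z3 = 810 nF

Step 1 — Angular frequency: ω = 2π·f = 2π·2850 = 1.791e+04 rad/s.
Step 2 — Component impedances:
  Z1: Z = 1/(jωC) = -j/(ω·C) = 0 - j3.933e+04 Ω
  Z2: Z = 1/(jωC) = -j/(ω·C) = 0 - j7.114 Ω
  Z3: Z = 1/(jωC) = -j/(ω·C) = 0 - j68.94 Ω
Step 3 — With the output port shorted to ground, the output series arm Z2 runs from the junction to ground; the shunt arm Z3 also runs from the junction to ground. They appear in parallel: Z3 || Z2 = 0 - j6.448 Ω.
Step 4 — Series with input arm Z1: Z_in = Z1 + (Z3 || Z2) = 0 - j3.933e+04 Ω = 3.933e+04∠-90.0° Ω.
Step 5 — Power factor: PF = cos(φ) = Re(Z)/|Z| = 0/3.933e+04 = 0.
Step 6 — Type: Im(Z) = -3.933e+04 ⇒ leading (phase φ = -90.0°).

PF = 0 (leading, φ = -90.0°)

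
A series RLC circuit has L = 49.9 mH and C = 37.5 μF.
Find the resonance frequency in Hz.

Step 1 — Resonance condition Im(Z)=0 gives ω₀ = 1/√(LC).
Step 2 — ω₀ = 1/√(0.0499·3.75e-05) = 731 rad/s.
Step 3 — f₀ = ω₀/(2π) = 116.3 Hz.

f₀ = 116.3 Hz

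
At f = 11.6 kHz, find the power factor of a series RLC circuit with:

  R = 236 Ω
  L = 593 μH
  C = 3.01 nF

Step 1 — Angular frequency: ω = 2π·f = 2π·1.16e+04 = 7.288e+04 rad/s.
Step 2 — Component impedances:
  R: Z = R = 236 Ω
  L: Z = jωL = j·7.288e+04·0.000593 = 0 + j43.22 Ω
  C: Z = 1/(jωC) = -j/(ω·C) = 0 - j4558 Ω
Step 3 — Series combination: Z_total = R + L + C = 236 - j4515 Ω = 4521∠-87.0° Ω.
Step 4 — Power factor: PF = cos(φ) = Re(Z)/|Z| = 236/4521 = 0.0522.
Step 5 — Type: Im(Z) = -4515 ⇒ leading (phase φ = -87.0°).

PF = 0.0522 (leading, φ = -87.0°)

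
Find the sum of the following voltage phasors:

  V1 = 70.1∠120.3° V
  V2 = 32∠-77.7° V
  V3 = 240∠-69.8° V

Step 1 — Convert each phasor to rectangular form:
  V1 = 70.1·(cos(120.3°) + j·sin(120.3°)) = -35.37 + j60.52 V
  V2 = 32·(cos(-77.7°) + j·sin(-77.7°)) = 6.817 - j31.27 V
  V3 = 240·(cos(-69.8°) + j·sin(-69.8°)) = 82.87 - j225.2 V
Step 2 — Sum components: V_total = 54.32 - j196 V.
Step 3 — Convert to polar: |V_total| = 203.4 V, ∠V_total = -74.5°.

V_total = 203.4∠-74.5° V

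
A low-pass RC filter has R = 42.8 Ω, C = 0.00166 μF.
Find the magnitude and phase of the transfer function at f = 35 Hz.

Step 1 — Angular frequency: ω = 2π·35 = 219.9 rad/s.
Step 2 — Transfer function: H(jω) = 1/(1 + jωRC).
Step 3 — Denominator: 1 + jωRC = 1 + j·219.9·42.8·1.66e-09 = 1 + j1.562e-05.
Step 4 — H = 1 - j1.562e-05.
Step 5 — Magnitude: |H| = 1 (-0.0 dB); phase: φ = -0.0°.

|H| = 1 (-0.0 dB), φ = -0.0°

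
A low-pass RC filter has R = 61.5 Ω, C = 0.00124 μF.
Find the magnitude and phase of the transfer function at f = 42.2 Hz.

Step 1 — Angular frequency: ω = 2π·42.2 = 265.2 rad/s.
Step 2 — Transfer function: H(jω) = 1/(1 + jωRC).
Step 3 — Denominator: 1 + jωRC = 1 + j·265.2·61.5·1.24e-09 = 1 + j2.022e-05.
Step 4 — H = 1 - j2.022e-05.
Step 5 — Magnitude: |H| = 1 (-0.0 dB); phase: φ = -0.0°.

|H| = 1 (-0.0 dB), φ = -0.0°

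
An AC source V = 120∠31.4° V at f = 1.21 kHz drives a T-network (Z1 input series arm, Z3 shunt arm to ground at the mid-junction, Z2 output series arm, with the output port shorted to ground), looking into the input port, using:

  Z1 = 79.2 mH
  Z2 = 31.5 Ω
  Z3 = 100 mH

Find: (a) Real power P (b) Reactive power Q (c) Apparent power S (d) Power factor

Step 1 — Angular frequency: ω = 2π·f = 2π·1210 = 7603 rad/s.
Step 2 — Component impedances:
  Z1: Z = jωL = j·7603·0.0792 = 0 + j602.1 Ω
  Z2: Z = R = 31.5 Ω
  Z3: Z = jωL = j·7603·0.1 = 0 + j760.3 Ω
Step 3 — With the output port shorted to ground, the output series arm Z2 runs from the junction to ground; the shunt arm Z3 also runs from the junction to ground. They appear in parallel: Z3 || Z2 = 31.45 + j1.303 Ω.
Step 4 — Series with input arm Z1: Z_in = Z1 + (Z3 || Z2) = 31.45 + j603.4 Ω = 604.3∠87.0° Ω.
Step 5 — Source phasor: V = 120∠31.4° V = 102.4 + j62.52 V.
Step 6 — Current: I = V / Z = 0.1121 - j0.1639 A = 0.1986∠-55.6° A.
Step 7 — Complex power: S = V·I* = 1.24 + j23.8 VA.
Step 8 — Real power: P = Re(S) = 1.24 W.
Step 9 — Reactive power: Q = Im(S) = 23.8 VAR.
Step 10 — Apparent power: |S| = 23.83 VA.
Step 11 — Power factor: PF = P/|S| = 0.05204 (lagging).

(a) P = 1.24 W  (b) Q = 23.8 VAR  (c) S = 23.83 VA  (d) PF = 0.05204 (lagging)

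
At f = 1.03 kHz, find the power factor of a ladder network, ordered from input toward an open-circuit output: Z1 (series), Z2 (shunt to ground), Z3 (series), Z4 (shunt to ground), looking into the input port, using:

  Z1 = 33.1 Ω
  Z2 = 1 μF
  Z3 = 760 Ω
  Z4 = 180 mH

Step 1 — Angular frequency: ω = 2π·f = 2π·1030 = 6472 rad/s.
Step 2 — Component impedances:
  Z1: Z = R = 33.1 Ω
  Z2: Z = 1/(jωC) = -j/(ω·C) = 0 - j154.5 Ω
  Z3: Z = R = 760 Ω
  Z4: Z = jωL = j·6472·0.18 = 0 + j1165 Ω
Step 3 — Ladder network (open output): work backward from the far end, alternating series and parallel combinations. Z_in = 44.45 - j169.6 Ω = 175.3∠-75.3° Ω.
Step 4 — Power factor: PF = cos(φ) = Re(Z)/|Z| = 44.452/175.34 = 0.2535.
Step 5 — Type: Im(Z) = -169.6 ⇒ leading (phase φ = -75.3°).

PF = 0.2535 (leading, φ = -75.3°)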